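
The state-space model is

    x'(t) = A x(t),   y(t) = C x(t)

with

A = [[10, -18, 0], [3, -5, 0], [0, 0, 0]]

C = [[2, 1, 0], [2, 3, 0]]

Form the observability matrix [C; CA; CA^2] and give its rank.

2

CA = [[23, -41, 0], [29, -51, 0]]
CA^2 = [[107, -209, 0], [137, -267, 0]]
Observability matrix O = [C; CA; CA^2] = [[2, 1, 0], [2, 3, 0], [23, -41, 0], [29, -51, 0], [107, -209, 0], [137, -267, 0]]
Column 3 of O is identically zero, so rank(O) ≤ 2.
The 2×2 minor from rows 1, 2, columns 1, 2 is 2·3 - 1·2 = 6 - 2 = 4 ≠ 0, so rank(O) = 2.
rank(O) = 2 < n = 3, so the pair (A, C) is not completely observable.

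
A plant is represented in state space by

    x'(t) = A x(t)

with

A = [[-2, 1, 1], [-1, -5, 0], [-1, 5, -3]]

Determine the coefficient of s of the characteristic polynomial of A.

33

Expand det(sI - A) for the 3×3 matrix.
p(s) = s^3 + 10s^2 + 33s + 43.
(Check: constant term = det(-A) = (-1)^3 det A = 43; coefficient of s^2 = -tr A = 10.)
The coefficient of s is 33.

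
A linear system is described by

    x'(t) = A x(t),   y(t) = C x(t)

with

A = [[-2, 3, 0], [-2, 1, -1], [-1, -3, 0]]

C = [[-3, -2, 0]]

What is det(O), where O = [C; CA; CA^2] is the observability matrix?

CA = [[10, -11, 2]]
CA^2 = [[0, 13, 11]]
Observability matrix O = [C; CA; CA^2] = [[-3, -2, 0], [10, -11, 2], [0, 13, 11]]
Expanding along the first row, det(O) = (-3)·((-11)·11 - 2·13) - (-2)·(10·11 - 2·0) + 0·(10·13 - (-11)·0) = (-3)·(-147) - (-2)·110 + 0·130 = 661
Since det(O) ≠ 0, rank(O) = 3 and the system is completely observable.

661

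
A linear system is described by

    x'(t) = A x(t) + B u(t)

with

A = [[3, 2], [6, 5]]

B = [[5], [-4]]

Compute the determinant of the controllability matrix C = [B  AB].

78

AB = [[7], [10]]
Controllability matrix C = [B  AB] = [[5, 7], [-4, 10]]
det(C) = 5·10 - 7·(-4) = 50 - (-28) = 78
Since det(C) ≠ 0, rank(C) = 2 and the system is completely controllable.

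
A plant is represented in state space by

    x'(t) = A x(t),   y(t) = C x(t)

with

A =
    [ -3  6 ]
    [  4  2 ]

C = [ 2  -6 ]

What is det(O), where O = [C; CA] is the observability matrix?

-180

CA = [[-30, 0]]
Observability matrix O = [C; CA] = [[2, -6], [-30, 0]]
det(O) = 2·0 - (-6)·(-30) = 0 - 180 = -180
Since det(O) ≠ 0, rank(O) = 2 and the system is completely observable.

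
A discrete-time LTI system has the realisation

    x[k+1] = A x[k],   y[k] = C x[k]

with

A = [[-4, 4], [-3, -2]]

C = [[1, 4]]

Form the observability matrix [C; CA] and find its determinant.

60

CA = [[-16, -4]]
Observability matrix O = [C; CA] = [[1, 4], [-16, -4]]
det(O) = 1·(-4) - 4·(-16) = -4 - (-64) = 60
Since det(O) ≠ 0, rank(O) = 2 and the system is completely observable.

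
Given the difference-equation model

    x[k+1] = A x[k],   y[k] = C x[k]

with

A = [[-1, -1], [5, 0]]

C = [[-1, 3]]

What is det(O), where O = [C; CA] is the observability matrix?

CA = [[16, 1]]
Observability matrix O = [C; CA] = [[-1, 3], [16, 1]]
det(O) = (-1)·1 - 3·16 = -1 - 48 = -49
Since det(O) ≠ 0, rank(O) = 2 and the system is completely observable.

-49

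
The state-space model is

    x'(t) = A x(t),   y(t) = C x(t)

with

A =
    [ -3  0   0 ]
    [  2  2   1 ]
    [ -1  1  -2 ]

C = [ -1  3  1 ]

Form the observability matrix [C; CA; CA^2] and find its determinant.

CA = [[8, 7, 1]]
CA^2 = [[-11, 15, 5]]
Observability matrix O = [C; CA; CA^2] = [[-1, 3, 1], [8, 7, 1], [-11, 15, 5]]
Expanding along the first row, det(O) = (-1)·(7·5 - 1·15) - 3·(8·5 - 1·(-11)) + 1·(8·15 - 7·(-11)) = (-1)·20 - 3·51 + 1·197 = 24
Since det(O) ≠ 0, rank(O) = 3 and the system is completely observable.

24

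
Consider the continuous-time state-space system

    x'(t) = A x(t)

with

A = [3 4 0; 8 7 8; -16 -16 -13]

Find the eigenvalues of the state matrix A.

-5, -1, 3

det(sI - A) = s^3 - (tr A)s^2 + (M11 + M22 + M33)s - det A, where Mii is the 2×2 principal minor of A obtained by deleting row i and column i.
tr A = 3 + 7 + (-13) = -3; M11 = 7·(-13) - 8·(-16) = -91 - (-128) = 37; M22 = 3·(-13) - 0·(-16) = -39 - 0 = -39; M33 = 3·7 - 4·8 = 21 - 32 = -11; sum of minors = -13.
det A = 3·(7·(-13) - 8·(-16)) - 4·(8·(-13) - 8·(-16)) + 0·(8·(-16) - 7·(-16)) = 3·37 - 4·24 + 0·(-16) = 15.
So p(s) = det(sI - A) = s^3 + 3s^2 - 13s - 15.
Rational-root test: any integer root divides -15. Testing small divisors, s = -1 works: p(-1) = -1 + 3 + 13 + (-15) = 0, so (s + 1) is a factor.
Dividing, p(s) = (s + 1)(s^2 + 2s - 15).
Factor s^2 + 2s - 15: two numbers with sum -2 and product -15 are 3 and -5, so s^2 + 2s - 15 = (s - 3)(s + 5).
Hence p(s) = (s - 3) (s + 1) (s + 5), with roots -5, -1, 3.
At least one eigenvalue has non-negative real part, so the system is not asymptotically stable.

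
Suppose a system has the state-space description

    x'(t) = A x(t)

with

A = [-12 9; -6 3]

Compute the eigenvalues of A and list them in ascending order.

-6, -3

det(sI - A) = s^2 - (tr A)s + det A, with tr A = (-12) + 3 = -9 and det A = (-12)·3 - 9·(-6) = -36 - (-54) = 18.
So p(s) = det(sI - A) = s^2 + 9s + 18.
Factor s^2 + 9s + 18: two numbers with sum -9 and product 18 are -3 and -6, so s^2 + 9s + 18 = (s + 3)(s + 6).
Hence p(s) = (s + 3) (s + 6), with roots -6, -3.
All eigenvalues have negative real part, so the system is asymptotically stable.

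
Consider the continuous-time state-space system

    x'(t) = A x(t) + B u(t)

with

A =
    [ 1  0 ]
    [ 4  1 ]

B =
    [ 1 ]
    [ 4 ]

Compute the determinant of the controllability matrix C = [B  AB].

AB = [[1], [8]]
Controllability matrix C = [B  AB] = [[1, 1], [4, 8]]
det(C) = 1·8 - 1·4 = 8 - 4 = 4
Since det(C) ≠ 0, rank(C) = 2 and the system is completely controllable.

4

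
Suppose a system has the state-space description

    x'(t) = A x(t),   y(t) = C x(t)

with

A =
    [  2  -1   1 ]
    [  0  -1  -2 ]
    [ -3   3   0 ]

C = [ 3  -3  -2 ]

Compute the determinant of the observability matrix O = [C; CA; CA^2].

CA = [[12, -6, 9]]
CA^2 = [[-3, 21, 24]]
Observability matrix O = [C; CA; CA^2] = [[3, -3, -2], [12, -6, 9], [-3, 21, 24]]
Expanding along the first row, det(O) = 3·((-6)·24 - 9·21) - (-3)·(12·24 - 9·(-3)) + (-2)·(12·21 - (-6)·(-3)) = 3·(-333) - (-3)·315 + (-2)·234 = -522
Since det(O) ≠ 0, rank(O) = 3 and the system is completely observable.

-522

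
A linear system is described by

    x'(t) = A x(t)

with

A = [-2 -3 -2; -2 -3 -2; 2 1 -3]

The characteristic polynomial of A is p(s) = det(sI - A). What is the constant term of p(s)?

Expand det(sI - A) for the 3×3 matrix.
p(s) = s^3 + 8s^2 + 21s.
(Check: constant term = det(-A) = (-1)^3 det A = 0; coefficient of s^2 = -tr A = 8.)
The constant term is 0.

0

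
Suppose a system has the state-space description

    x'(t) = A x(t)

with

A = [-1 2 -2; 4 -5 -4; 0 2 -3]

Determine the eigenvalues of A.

det(sI - A) = s^3 - (tr A)s^2 + (M11 + M22 + M33)s - det A, where Mii is the 2×2 principal minor of A obtained by deleting row i and column i.
tr A = (-1) + (-5) + (-3) = -9; M11 = (-5)·(-3) - (-4)·2 = 15 - (-8) = 23; M22 = (-1)·(-3) - (-2)·0 = 3 - 0 = 3; M33 = (-1)·(-5) - 2·4 = 5 - 8 = -3; sum of minors = 23.
det A = (-1)·((-5)·(-3) - (-4)·2) - 2·(4·(-3) - (-4)·0) + (-2)·(4·2 - (-5)·0) = (-1)·23 - 2·(-12) + (-2)·8 = -15.
So p(s) = det(sI - A) = s^3 + 9s^2 + 23s + 15.
Rational-root test: any integer root divides 15. Testing small divisors, s = -1 works: p(-1) = -1 + 9 + (-23) + 15 = 0, so (s + 1) is a factor.
Dividing, p(s) = (s + 1)(s^2 + 8s + 15).
Factor s^2 + 8s + 15: two numbers with sum -8 and product 15 are -3 and -5, so s^2 + 8s + 15 = (s + 3)(s + 5).
Hence p(s) = (s + 1) (s + 3) (s + 5), with roots -5, -3, -1.
All eigenvalues have negative real part, so the system is asymptotically stable.

-5, -3, -1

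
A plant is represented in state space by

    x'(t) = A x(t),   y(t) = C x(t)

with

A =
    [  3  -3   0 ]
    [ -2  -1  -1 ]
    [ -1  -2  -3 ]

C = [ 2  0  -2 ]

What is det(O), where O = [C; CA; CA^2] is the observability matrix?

928

CA = [[8, -2, 6]]
CA^2 = [[22, -34, -16]]
Observability matrix O = [C; CA; CA^2] = [[2, 0, -2], [8, -2, 6], [22, -34, -16]]
Expanding along the first row, det(O) = 2·((-2)·(-16) - 6·(-34)) - 0·(8·(-16) - 6·22) + (-2)·(8·(-34) - (-2)·22) = 2·236 - 0·(-260) + (-2)·(-228) = 928
Since det(O) ≠ 0, rank(O) = 3 and the system is completely observable.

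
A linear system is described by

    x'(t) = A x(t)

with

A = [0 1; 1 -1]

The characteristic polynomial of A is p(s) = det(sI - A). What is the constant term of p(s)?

-1

For a 2×2 matrix, det(sI - A) = s^2 - (tr A)s + det A.
tr A = -1, det A = -1.
So p(s) = s^2 + s - 1.
The constant term is -1.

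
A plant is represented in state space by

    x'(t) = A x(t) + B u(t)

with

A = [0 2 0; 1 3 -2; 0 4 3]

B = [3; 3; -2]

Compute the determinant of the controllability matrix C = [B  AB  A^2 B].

AB = [[6], [16], [6]]
A^2B = [[32], [42], [82]]
Controllability matrix C = [B  AB  A^2B] = [[3, 6, 32], [3, 16, 42], [-2, 6, 82]]
Expanding along the first row, det(C) = 3·(16·82 - 42·6) - 6·(3·82 - 42·(-2)) + 32·(3·6 - 16·(-2)) = 3·1060 - 6·330 + 32·50 = 2800
Since det(C) ≠ 0, rank(C) = 3 and the system is completely controllable.

2800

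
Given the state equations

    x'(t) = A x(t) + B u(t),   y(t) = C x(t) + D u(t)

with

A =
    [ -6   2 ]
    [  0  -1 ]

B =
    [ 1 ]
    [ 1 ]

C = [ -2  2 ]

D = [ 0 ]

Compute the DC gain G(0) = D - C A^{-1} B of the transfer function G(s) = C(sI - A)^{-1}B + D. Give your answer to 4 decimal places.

1.0000

G(0) = C(-A)^{-1}B + D = -C A^{-1} B + D.
det A = 6, so A^{-1} = (1/6)·adj(A) = [[-1/6, -1/3], [0, -1]]
A^{-1} B = [-1/2, -1]^T
C A^{-1} B = -1
G(0) = D - C A^{-1} B = 0 - (-1) = 1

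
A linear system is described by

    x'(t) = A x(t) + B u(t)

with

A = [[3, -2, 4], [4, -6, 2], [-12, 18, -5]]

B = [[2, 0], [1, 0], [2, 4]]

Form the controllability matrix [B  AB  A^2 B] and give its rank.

2

AB = [[12, 16], [6, 8], [-16, -20]]
A^2B = [[-40, -48], [-20, -24], [44, 52]]
Controllability matrix C = [B  AB  A^2B] = [[2, 0, 12, 16, -40, -48], [1, 0, 6, 8, -20, -24], [2, 4, -16, -20, 44, 52]]
The rows r1, r2, r3 of C are linearly dependent: -r1 + 2·r2 = 0 (check each entry), so rank(C) ≤ 2.
The 2×2 minor from rows 1, 3, columns 1, 2 is 2·4 - 0·2 = 8 - 0 = 8 ≠ 0, so rank(C) = 2.
rank(C) = 2 < n = 3, so the pair (A, B) is not completely controllable.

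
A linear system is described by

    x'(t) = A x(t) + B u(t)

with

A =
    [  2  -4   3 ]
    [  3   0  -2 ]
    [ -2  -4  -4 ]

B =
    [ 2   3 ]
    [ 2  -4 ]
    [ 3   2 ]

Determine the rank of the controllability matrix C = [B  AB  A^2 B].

3

AB = [[5, 28], [0, 5], [-24, 2]]
A^2B = [[-62, 42], [63, 80], [86, -84]]
Controllability matrix C = [B  AB  A^2B] = [[2, 3, 5, 28, -62, 42], [2, -4, 0, 5, 63, 80], [3, 2, -24, 2, 86, -84]]
Take the 3×3 submatrix of C formed by columns 1, 2, 3: [[2, 3, 5], [2, -4, 0], [3, 2, -24]]. Its determinant is 2·((-4)·(-24) - 0·2) - 3·(2·(-24) - 0·3) + 5·(2·2 - (-4)·3) = 2·96 - 3·(-48) + 5·16 = 416 ≠ 0.
So rank(C) ≥ 3; since C has 3 rows, rank(C) = 3.
rank(C) = 3 = n, so the pair (A, B) is completely controllable.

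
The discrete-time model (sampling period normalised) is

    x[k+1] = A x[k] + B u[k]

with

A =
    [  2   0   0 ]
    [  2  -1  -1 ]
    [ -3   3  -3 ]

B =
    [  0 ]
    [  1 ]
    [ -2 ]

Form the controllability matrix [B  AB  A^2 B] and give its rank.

AB = [[0], [1], [9]]
A^2B = [[0], [-10], [-24]]
Controllability matrix C = [B  AB  A^2B] = [[0, 0, 0], [1, 1, -10], [-2, 9, -24]]
Row 1 of C is identically zero, so rank(C) ≤ 2.
The 2×2 minor from rows 2, 3, columns 1, 2 is 1·9 - 1·(-2) = 9 - (-2) = 11 ≠ 0, so rank(C) = 2.
rank(C) = 2 < n = 3, so the pair (A, B) is not completely controllable.

2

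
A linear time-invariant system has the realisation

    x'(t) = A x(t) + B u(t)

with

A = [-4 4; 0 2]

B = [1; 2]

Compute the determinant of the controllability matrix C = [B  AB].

-4

AB = [[4], [4]]
Controllability matrix C = [B  AB] = [[1, 4], [2, 4]]
det(C) = 1·4 - 4·2 = 4 - 8 = -4
Since det(C) ≠ 0, rank(C) = 2 and the system is completely controllable.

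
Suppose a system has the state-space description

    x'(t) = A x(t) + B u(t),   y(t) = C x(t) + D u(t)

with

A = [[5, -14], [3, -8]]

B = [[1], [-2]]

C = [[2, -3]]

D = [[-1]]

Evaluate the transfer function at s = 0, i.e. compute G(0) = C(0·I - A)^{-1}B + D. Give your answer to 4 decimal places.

15.5000

G(0) = C(-A)^{-1}B + D = -C A^{-1} B + D.
det A = 2, so A^{-1} = (1/2)·adj(A) = [[-4, 7], [-3/2, 5/2]]
A^{-1} B = [-18, -13/2]^T
C A^{-1} B = -33/2
G(0) = D - C A^{-1} B = -1 - (-33/2) = 31/2 ≈ 15.5000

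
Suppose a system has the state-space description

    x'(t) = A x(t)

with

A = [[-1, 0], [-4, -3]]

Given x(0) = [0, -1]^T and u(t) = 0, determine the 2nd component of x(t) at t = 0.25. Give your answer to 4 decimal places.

det(sI - A) = s^2 - (tr A)s + det A, with tr A = (-1) + (-3) = -4 and det A = (-1)·(-3) - 0·(-4) = 3 - 0 = 3.
So p(s) = det(sI - A) = s^2 + 4s + 3.
Factor s^2 + 4s + 3: two numbers with sum -4 and product 3 are -1 and -3, so s^2 + 4s + 3 = (s + 1)(s + 3).
Hence p(s) = (s + 1) (s + 3), with roots -3, -1.
The eigenvalues -3, -1 are distinct and real, so A is diagonalisable and x(t) = e^{At} x(0) = V diag(e^{λ_i t}) V^{-1} x(0), where the columns of V are the eigenvectors.
λ = -3: A - (-3)I = [[2, 0], [-4, 0]]. Row 1 gives 2·v1 + 0·v2 = 0, so take v_1 = [0, 1]^T.
λ = -1: A - (-1)I = [[0, 0], [-4, -2]]. Row 2 gives (-4)·v1 + (-2)·v2 = 0, so take v_2 = [1, -2]^T.
V = [v_1 v_2] = [[0, 1], [1, -2]] has det V = -1, so V^{-1} = adj(V)/det V = [[2, 1], [1, 0]].
Modal coordinates z(0) = V^{-1} x(0): 2·0 + 1·(-1) = -1; 1·0 + 0·(-1) = 0; so z(0) = [-1, 0]^T.
x_2(t) = Σ_i (v_i)_2 · z_i(0) · e^{λ_i t} (row 2 of V times the modal terms).
x_2(0.25) = 1·(-1)·e^{-3·0.25} + (-2)·0·e^{-1·0.25} = (-1)·0.472367 + 0·0.778801 = -0.4724.

-0.4724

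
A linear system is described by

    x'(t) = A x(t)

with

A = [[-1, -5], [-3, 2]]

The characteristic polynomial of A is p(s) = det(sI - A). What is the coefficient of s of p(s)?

-1

For a 2×2 matrix, det(sI - A) = s^2 - (tr A)s + det A.
tr A = 1, det A = -17.
So p(s) = s^2 - s - 17.
The coefficient of s is -1.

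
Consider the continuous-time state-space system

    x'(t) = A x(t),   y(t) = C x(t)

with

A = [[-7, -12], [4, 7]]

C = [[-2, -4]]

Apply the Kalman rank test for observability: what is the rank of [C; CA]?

1

CA = [[-2, -4]]
Observability matrix O = [C; CA] = [[-2, -4], [-2, -4]]
Every row of O is a scalar multiple of row 1 = [-2, -4] (multipliers 1, 1), so the rows span a one-dimensional space.
O ≠ 0, hence rank(O) = 1.
rank(O) = 1 < n = 2, so the pair (A, C) is not completely observable.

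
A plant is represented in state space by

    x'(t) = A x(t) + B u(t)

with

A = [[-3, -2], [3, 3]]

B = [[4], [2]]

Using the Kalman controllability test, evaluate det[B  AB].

AB = [[-16], [18]]
Controllability matrix C = [B  AB] = [[4, -16], [2, 18]]
det(C) = 4·18 - (-16)·2 = 72 - (-32) = 104
Since det(C) ≠ 0, rank(C) = 2 and the system is completely controllable.

104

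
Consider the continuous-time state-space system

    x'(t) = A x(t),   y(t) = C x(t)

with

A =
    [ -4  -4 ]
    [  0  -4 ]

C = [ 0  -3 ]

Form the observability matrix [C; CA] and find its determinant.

CA = [[0, 12]]
Observability matrix O = [C; CA] = [[0, -3], [0, 12]]
det(O) = 0·12 - (-3)·0 = 0 - 0 = 0
Since det(O) = 0, rank(O) < 2 and the system is not completely observable.

0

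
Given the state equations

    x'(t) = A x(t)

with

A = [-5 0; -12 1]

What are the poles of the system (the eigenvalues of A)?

det(sI - A) = s^2 - (tr A)s + det A, with tr A = (-5) + 1 = -4 and det A = (-5)·1 - 0·(-12) = -5 - 0 = -5.
So p(s) = det(sI - A) = s^2 + 4s - 5.
Factor s^2 + 4s - 5: two numbers with sum -4 and product -5 are 1 and -5, so s^2 + 4s - 5 = (s - 1)(s + 5).
Hence p(s) = (s - 1) (s + 5), with roots -5, 1.
At least one eigenvalue has non-negative real part, so the system is not asymptotically stable.

-5, 1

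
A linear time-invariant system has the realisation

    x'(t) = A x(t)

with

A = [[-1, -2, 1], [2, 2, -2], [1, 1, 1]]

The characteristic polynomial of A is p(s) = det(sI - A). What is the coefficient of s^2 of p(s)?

Expand det(sI - A) for the 3×3 matrix.
p(s) = s^3 - 2s^2 + 4s - 4.
(Check: constant term = det(-A) = (-1)^3 det A = -4; coefficient of s^2 = -tr A = -2.)
The coefficient of s^2 is -2.

-2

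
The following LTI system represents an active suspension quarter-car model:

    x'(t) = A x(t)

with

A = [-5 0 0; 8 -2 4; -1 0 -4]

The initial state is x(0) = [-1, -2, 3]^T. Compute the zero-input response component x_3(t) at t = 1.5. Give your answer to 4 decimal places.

det(sI - A) = s^3 - (tr A)s^2 + (M11 + M22 + M33)s - det A, where Mii is the 2×2 principal minor of A obtained by deleting row i and column i.
tr A = (-5) + (-2) + (-4) = -11; M11 = (-2)·(-4) - 4·0 = 8 - 0 = 8; M22 = (-5)·(-4) - 0·(-1) = 20 - 0 = 20; M33 = (-5)·(-2) - 0·8 = 10 - 0 = 10; sum of minors = 38.
det A = (-5)·((-2)·(-4) - 4·0) - 0·(8·(-4) - 4·(-1)) + 0·(8·0 - (-2)·(-1)) = (-5)·8 - 0·(-28) + 0·(-2) = -40.
So p(s) = det(sI - A) = s^3 + 11s^2 + 38s + 40.
Rational-root test: any integer root divides 40. Testing small divisors, s = -2 works: p(-2) = -8 + 44 + (-76) + 40 = 0, so (s + 2) is a factor.
Dividing, p(s) = (s + 2)(s^2 + 9s + 20).
Factor s^2 + 9s + 20: two numbers with sum -9 and product 20 are -4 and -5, so s^2 + 9s + 20 = (s + 4)(s + 5).
Hence p(s) = (s + 2) (s + 4) (s + 5), with roots -5, -4, -2.
The eigenvalues -5, -4, -2 are distinct and real, so A is diagonalisable and x(t) = e^{At} x(0) = V diag(e^{λ_i t}) V^{-1} x(0), where the columns of V are the eigenvectors.
λ = -5: A - (-5)I = [[0, 0, 0], [8, 3, 4], [-1, 0, 1]]. v must be orthogonal to every row; (row 2) × (row 3) = [3, -12, 3], so take v_1 = [1, -4, 1]^T.
λ = -4: A - (-4)I = [[-1, 0, 0], [8, 2, 4], [-1, 0, 0]]. v must be orthogonal to every row; (row 1) × (row 2) = [0, 4, -2], so take v_2 = [0, 2, -1]^T.
λ = -2: A - (-2)I = [[-3, 0, 0], [8, 0, 4], [-1, 0, -2]]. v must be orthogonal to every row; (row 1) × (row 2) = [0, 12, 0], so take v_3 = [0, -1, 0]^T.
V = [v_1 v_2 v_3] = [[1, 0, 0], [-4, 2, -1], [1, -1, 0]] has det V = -1, so V^{-1} = adj(V)/det V = [[1, 0, 0], [1, 0, -1], [-2, -1, -2]].
Modal coordinates z(0) = V^{-1} x(0): 1·(-1) + 0·(-2) + 0·3 = -1; 1·(-1) + 0·(-2) + (-1)·3 = -4; (-2)·(-1) + (-1)·(-2) + (-2)·3 = -2; so z(0) = [-1, -4, -2]^T.
x_3(t) = Σ_i (v_i)_3 · z_i(0) · e^{λ_i t} (row 3 of V times the modal terms).
x_3(1.5) = 1·(-1)·e^{-5·1.5} + (-1)·(-4)·e^{-4·1.5} + 0·(-2)·e^{-2·1.5} = (-1)·0.000553 + 4·0.002479 + 0·0.049787 = 0.0094.

0.0094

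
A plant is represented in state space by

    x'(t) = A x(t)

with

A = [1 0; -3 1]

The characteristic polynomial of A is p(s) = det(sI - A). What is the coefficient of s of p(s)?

For a 2×2 matrix, det(sI - A) = s^2 - (tr A)s + det A.
tr A = 2, det A = 1.
So p(s) = s^2 - 2s + 1.
The coefficient of s is -2.

-2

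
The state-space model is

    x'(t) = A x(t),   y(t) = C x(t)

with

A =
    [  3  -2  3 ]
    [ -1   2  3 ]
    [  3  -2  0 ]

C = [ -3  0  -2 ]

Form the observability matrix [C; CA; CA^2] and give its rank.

3

CA = [[-15, 10, -9]]
CA^2 = [[-82, 68, -15]]
Observability matrix O = [C; CA; CA^2] = [[-3, 0, -2], [-15, 10, -9], [-82, 68, -15]]
det(O) = (-3)·(10·(-15) - (-9)·68) - 0·((-15)·(-15) - (-9)·(-82)) + (-2)·((-15)·68 - 10·(-82)) = (-3)·462 - 0·(-513) + (-2)·(-200) = -986 ≠ 0, so rank(O) = 3.
rank(O) = 3 = n, so the pair (A, C) is completely observable.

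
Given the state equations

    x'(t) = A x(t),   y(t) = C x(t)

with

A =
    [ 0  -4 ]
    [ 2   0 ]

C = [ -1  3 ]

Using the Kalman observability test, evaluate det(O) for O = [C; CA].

-22

CA = [[6, 4]]
Observability matrix O = [C; CA] = [[-1, 3], [6, 4]]
det(O) = (-1)·4 - 3·6 = -4 - 18 = -22
Since det(O) ≠ 0, rank(O) = 2 and the system is completely observable.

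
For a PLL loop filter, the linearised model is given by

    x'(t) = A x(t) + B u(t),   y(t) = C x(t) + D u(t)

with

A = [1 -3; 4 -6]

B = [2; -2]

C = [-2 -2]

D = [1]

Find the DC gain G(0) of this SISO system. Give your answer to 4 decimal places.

-8.3333

G(0) = C(-A)^{-1}B + D = -C A^{-1} B + D.
det A = 6, so A^{-1} = (1/6)·adj(A) = [[-1, 1/2], [-2/3, 1/6]]
A^{-1} B = [-3, -5/3]^T
C A^{-1} B = 28/3
G(0) = D - C A^{-1} B = 1 - (28/3) = -25/3 ≈ -8.3333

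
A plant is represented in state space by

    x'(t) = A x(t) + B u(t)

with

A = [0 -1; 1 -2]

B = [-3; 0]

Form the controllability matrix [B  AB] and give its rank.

AB = [[0], [-3]]
Controllability matrix C = [B  AB] = [[-3, 0], [0, -3]]
det(C) = (-3)·(-3) - 0·0 = 9 - 0 = 9 ≠ 0, so rank(C) = 2.
rank(C) = 2 = n, so the pair (A, B) is completely controllable.

2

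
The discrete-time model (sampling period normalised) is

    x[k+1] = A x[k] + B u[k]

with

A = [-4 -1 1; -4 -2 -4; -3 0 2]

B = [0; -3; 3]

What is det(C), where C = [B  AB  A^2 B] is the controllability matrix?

AB = [[6], [-6], [6]]
A^2B = [[-12], [-36], [-6]]
Controllability matrix C = [B  AB  A^2B] = [[0, 6, -12], [-3, -6, -36], [3, 6, -6]]
Expanding along the first row, det(C) = 0·((-6)·(-6) - (-36)·6) - 6·((-3)·(-6) - (-36)·3) + (-12)·((-3)·6 - (-6)·3) = 0·252 - 6·126 + (-12)·0 = -756
Since det(C) ≠ 0, rank(C) = 3 and the system is completely controllable.

-756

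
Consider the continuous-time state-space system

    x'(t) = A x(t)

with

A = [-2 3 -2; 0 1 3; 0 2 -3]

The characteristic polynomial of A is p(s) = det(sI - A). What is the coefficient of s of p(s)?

Expand det(sI - A) for the 3×3 matrix.
p(s) = s^3 + 4s^2 - 5s - 18.
(Check: constant term = det(-A) = (-1)^3 det A = -18; coefficient of s^2 = -tr A = 4.)
The coefficient of s is -5.

-5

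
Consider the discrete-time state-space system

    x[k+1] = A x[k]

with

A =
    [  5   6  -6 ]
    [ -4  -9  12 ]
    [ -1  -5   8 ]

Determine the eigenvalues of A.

-1, 2, 3

det(zI - A) = z^3 - (tr A)z^2 + (M11 + M22 + M33)z - det A, where Mii is the 2×2 principal minor of A obtained by deleting row i and column i.
tr A = 5 + (-9) + 8 = 4; M11 = (-9)·8 - 12·(-5) = -72 - (-60) = -12; M22 = 5·8 - (-6)·(-1) = 40 - 6 = 34; M33 = 5·(-9) - 6·(-4) = -45 - (-24) = -21; sum of minors = 1.
det A = 5·((-9)·8 - 12·(-5)) - 6·((-4)·8 - 12·(-1)) + (-6)·((-4)·(-5) - (-9)·(-1)) = 5·(-12) - 6·(-20) + (-6)·11 = -6.
So p(z) = det(zI - A) = z^3 - 4z^2 + z + 6.
Rational-root test: any integer root divides 6. Testing small divisors, z = -1 works: p(-1) = -1 + (-4) + (-1) + 6 = 0, so (z + 1) is a factor.
Dividing, p(z) = (z + 1)(z^2 - 5z + 6).
Factor z^2 - 5z + 6: two numbers with sum 5 and product 6 are 3 and 2, so z^2 - 5z + 6 = (z - 3)(z - 2).
Hence p(z) = (z - 3) (z - 2) (z + 1), with roots -1, 2, 3.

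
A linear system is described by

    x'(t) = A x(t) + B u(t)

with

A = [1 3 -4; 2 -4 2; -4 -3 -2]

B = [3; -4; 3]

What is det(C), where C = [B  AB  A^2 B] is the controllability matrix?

2250

AB = [[-21], [28], [-6]]
A^2B = [[87], [-166], [12]]
Controllability matrix C = [B  AB  A^2B] = [[3, -21, 87], [-4, 28, -166], [3, -6, 12]]
Expanding along the first row, det(C) = 3·(28·12 - (-166)·(-6)) - (-21)·((-4)·12 - (-166)·3) + 87·((-4)·(-6) - 28·3) = 3·(-660) - (-21)·450 + 87·(-60) = 2250
Since det(C) ≠ 0, rank(C) = 3 and the system is completely controllable.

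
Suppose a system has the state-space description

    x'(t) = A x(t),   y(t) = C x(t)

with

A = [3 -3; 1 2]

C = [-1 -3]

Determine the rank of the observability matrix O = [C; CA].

CA = [[-6, -3]]
Observability matrix O = [C; CA] = [[-1, -3], [-6, -3]]
det(O) = (-1)·(-3) - (-3)·(-6) = 3 - 18 = -15 ≠ 0, so rank(O) = 2.
rank(O) = 2 = n, so the pair (A, C) is completely observable.

2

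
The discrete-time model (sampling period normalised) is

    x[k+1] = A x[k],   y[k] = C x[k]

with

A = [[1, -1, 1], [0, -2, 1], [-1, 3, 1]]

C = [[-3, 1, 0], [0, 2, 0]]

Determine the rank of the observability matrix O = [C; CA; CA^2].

3

CA = [[-3, 1, -2], [0, -4, 2]]
CA^2 = [[-1, -5, -4], [-2, 14, -2]]
Observability matrix O = [C; CA; CA^2] = [[-3, 1, 0], [0, 2, 0], [-3, 1, -2], [0, -4, 2], [-1, -5, -4], [-2, 14, -2]]
Take the 3×3 submatrix of O formed by rows 1, 2, 3: [[-3, 1, 0], [0, 2, 0], [-3, 1, -2]]. Its determinant is (-3)·(2·(-2) - 0·1) - 1·(0·(-2) - 0·(-3)) + 0·(0·1 - 2·(-3)) = (-3)·(-4) - 1·0 + 0·6 = 12 ≠ 0.
So rank(O) ≥ 3; since O has 3 columns, rank(O) = 3.
rank(O) = 3 = n, so the pair (A, C) is completely observable.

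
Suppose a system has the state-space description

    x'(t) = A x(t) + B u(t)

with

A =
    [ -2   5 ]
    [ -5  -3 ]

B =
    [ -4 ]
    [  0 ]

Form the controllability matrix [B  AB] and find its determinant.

-80

AB = [[8], [20]]
Controllability matrix C = [B  AB] = [[-4, 8], [0, 20]]
det(C) = (-4)·20 - 8·0 = -80 - 0 = -80
Since det(C) ≠ 0, rank(C) = 2 and the system is completely controllable.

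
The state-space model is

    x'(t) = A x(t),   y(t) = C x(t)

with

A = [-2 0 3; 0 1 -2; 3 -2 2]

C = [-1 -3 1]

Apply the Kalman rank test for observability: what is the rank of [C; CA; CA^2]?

3

CA = [[5, -5, 5]]
CA^2 = [[5, -15, 35]]
Observability matrix O = [C; CA; CA^2] = [[-1, -3, 1], [5, -5, 5], [5, -15, 35]]
det(O) = (-1)·((-5)·35 - 5·(-15)) - (-3)·(5·35 - 5·5) + 1·(5·(-15) - (-5)·5) = (-1)·(-100) - (-3)·150 + 1·(-50) = 500 ≠ 0, so rank(O) = 3.
rank(O) = 3 = n, so the pair (A, C) is completely observable.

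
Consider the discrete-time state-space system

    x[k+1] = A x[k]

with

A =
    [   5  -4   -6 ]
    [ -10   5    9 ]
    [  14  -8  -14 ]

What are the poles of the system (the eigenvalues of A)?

-3, -2, 1

det(zI - A) = z^3 - (tr A)z^2 + (M11 + M22 + M33)z - det A, where Mii is the 2×2 principal minor of A obtained by deleting row i and column i.
tr A = 5 + 5 + (-14) = -4; M11 = 5·(-14) - 9·(-8) = -70 - (-72) = 2; M22 = 5·(-14) - (-6)·14 = -70 - (-84) = 14; M33 = 5·5 - (-4)·(-10) = 25 - 40 = -15; sum of minors = 1.
det A = 5·(5·(-14) - 9·(-8)) - (-4)·((-10)·(-14) - 9·14) + (-6)·((-10)·(-8) - 5·14) = 5·2 - (-4)·14 + (-6)·10 = 6.
So p(z) = det(zI - A) = z^3 + 4z^2 + z - 6.
Rational-root test: any integer root divides -6. Testing small divisors, z = 1 works: p(1) = 1 + 4 + 1 + (-6) = 0, so (z - 1) is a factor.
Dividing, p(z) = (z - 1)(z^2 + 5z + 6).
Factor z^2 + 5z + 6: two numbers with sum -5 and product 6 are -2 and -3, so z^2 + 5z + 6 = (z + 2)(z + 3).
Hence p(z) = (z - 1) (z + 2) (z + 3), with roots -3, -2, 1.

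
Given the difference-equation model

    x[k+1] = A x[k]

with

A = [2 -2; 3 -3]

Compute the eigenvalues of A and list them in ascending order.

det(zI - A) = z^2 - (tr A)z + det A, with tr A = 2 + (-3) = -1 and det A = 2·(-3) - (-2)·3 = -6 - (-6) = 0.
So p(z) = det(zI - A) = z^2 + z.
Factor z^2 + z: two numbers with sum -1 and product 0 are 0 and -1, so z^2 + z = z(z + 1).
Hence p(z) = z (z + 1), with roots -1, 0.

-1, 0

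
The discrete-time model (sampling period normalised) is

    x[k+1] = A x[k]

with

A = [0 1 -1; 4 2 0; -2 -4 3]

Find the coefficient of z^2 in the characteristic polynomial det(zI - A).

Expand det(zI - A) for the 3×3 matrix.
p(z) = z^3 - 5z^2.
(Check: constant term = det(-A) = (-1)^3 det A = 0; coefficient of z^2 = -tr A = -5.)
The coefficient of z^2 is -5.

-5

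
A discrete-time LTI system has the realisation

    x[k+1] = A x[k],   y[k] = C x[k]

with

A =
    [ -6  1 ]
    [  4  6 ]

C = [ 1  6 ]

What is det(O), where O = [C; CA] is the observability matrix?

-71

CA = [[18, 37]]
Observability matrix O = [C; CA] = [[1, 6], [18, 37]]
det(O) = 1·37 - 6·18 = 37 - 108 = -71
Since det(O) ≠ 0, rank(O) = 2 and the system is completely observable.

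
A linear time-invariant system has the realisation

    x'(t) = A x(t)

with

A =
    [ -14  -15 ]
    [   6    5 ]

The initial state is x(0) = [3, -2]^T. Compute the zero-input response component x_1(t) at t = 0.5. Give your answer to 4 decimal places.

det(sI - A) = s^2 - (tr A)s + det A, with tr A = (-14) + 5 = -9 and det A = (-14)·5 - (-15)·6 = -70 - (-90) = 20.
So p(s) = det(sI - A) = s^2 + 9s + 20.
Factor s^2 + 9s + 20: two numbers with sum -9 and product 20 are -4 and -5, so s^2 + 9s + 20 = (s + 4)(s + 5).
Hence p(s) = (s + 4) (s + 5), with roots -5, -4.
The eigenvalues -5, -4 are distinct and real, so A is diagonalisable and x(t) = e^{At} x(0) = V diag(e^{λ_i t}) V^{-1} x(0), where the columns of V are the eigenvectors.
λ = -5: A - (-5)I = [[-9, -15], [6, 10]]. Row 1 gives (-9)·v1 + (-15)·v2 = 0, so take v_1 = [-5, 3]^T.
λ = -4: A - (-4)I = [[-10, -15], [6, 9]]. Row 1 gives (-10)·v1 + (-15)·v2 = 0, so take v_2 = [3, -2]^T.
V = [v_1 v_2] = [[-5, 3], [3, -2]] has det V = 1, so V^{-1} = adj(V)/det V = [[-2, -3], [-3, -5]].
Modal coordinates z(0) = V^{-1} x(0): (-2)·3 + (-3)·(-2) = 0; (-3)·3 + (-5)·(-2) = 1; so z(0) = [0, 1]^T.
x_1(t) = Σ_i (v_i)_1 · z_i(0) · e^{λ_i t} (row 1 of V times the modal terms).
x_1(0.5) = (-5)·0·e^{-5·0.5} + 3·1·e^{-4·0.5} = 0·0.082085 + 3·0.135335 = 0.4060.

0.4060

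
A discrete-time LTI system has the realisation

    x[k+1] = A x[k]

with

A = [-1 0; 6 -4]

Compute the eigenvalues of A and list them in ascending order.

det(zI - A) = z^2 - (tr A)z + det A, with tr A = (-1) + (-4) = -5 and det A = (-1)·(-4) - 0·6 = 4 - 0 = 4.
So p(z) = det(zI - A) = z^2 + 5z + 4.
Factor z^2 + 5z + 4: two numbers with sum -5 and product 4 are -1 and -4, so z^2 + 5z + 4 = (z + 1)(z + 4).
Hence p(z) = (z + 1) (z + 4), with roots -4, -1.

-4, -1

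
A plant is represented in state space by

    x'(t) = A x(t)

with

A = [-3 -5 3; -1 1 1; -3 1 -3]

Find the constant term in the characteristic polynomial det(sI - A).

-48

Expand det(sI - A) for the 3×3 matrix.
p(s) = s^3 + 5s^2 + 6s - 48.
(Check: constant term = det(-A) = (-1)^3 det A = -48; coefficient of s^2 = -tr A = 5.)
The constant term is -48.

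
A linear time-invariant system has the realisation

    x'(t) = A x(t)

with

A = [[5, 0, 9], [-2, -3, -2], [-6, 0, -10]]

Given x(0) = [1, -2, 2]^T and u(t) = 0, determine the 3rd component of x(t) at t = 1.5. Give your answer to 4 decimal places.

det(sI - A) = s^3 - (tr A)s^2 + (M11 + M22 + M33)s - det A, where Mii is the 2×2 principal minor of A obtained by deleting row i and column i.
tr A = 5 + (-3) + (-10) = -8; M11 = (-3)·(-10) - (-2)·0 = 30 - 0 = 30; M22 = 5·(-10) - 9·(-6) = -50 - (-54) = 4; M33 = 5·(-3) - 0·(-2) = -15 - 0 = -15; sum of minors = 19.
det A = 5·((-3)·(-10) - (-2)·0) - 0·((-2)·(-10) - (-2)·(-6)) + 9·((-2)·0 - (-3)·(-6)) = 5·30 - 0·8 + 9·(-18) = -12.
So p(s) = det(sI - A) = s^3 + 8s^2 + 19s + 12.
Rational-root test: any integer root divides 12. Testing small divisors, s = -1 works: p(-1) = -1 + 8 + (-19) + 12 = 0, so (s + 1) is a factor.
Dividing, p(s) = (s + 1)(s^2 + 7s + 12).
Factor s^2 + 7s + 12: two numbers with sum -7 and product 12 are -3 and -4, so s^2 + 7s + 12 = (s + 3)(s + 4).
Hence p(s) = (s + 1) (s + 3) (s + 4), with roots -4, -3, -1.
The eigenvalues -4, -3, -1 are distinct and real, so A is diagonalisable and x(t) = e^{At} x(0) = V diag(e^{λ_i t}) V^{-1} x(0), where the columns of V are the eigenvectors.
λ = -4: A - (-4)I = [[9, 0, 9], [-2, 1, -2], [-6, 0, -6]]. v must be orthogonal to every row; (row 1) × (row 2) = [-9, 0, 9], so take v_1 = [-1, 0, 1]^T.
λ = -3: A - (-3)I = [[8, 0, 9], [-2, 0, -2], [-6, 0, -7]]. v must be orthogonal to every row; (row 1) × (row 2) = [0, -2, 0], so take v_2 = [0, 1, 0]^T.
λ = -1: A - (-1)I = [[6, 0, 9], [-2, -2, -2], [-6, 0, -9]]. v must be orthogonal to every row; (row 1) × (row 2) = [18, -6, -12], so take v_3 = [3, -1, -2]^T.
V = [v_1 v_2 v_3] = [[-1, 0, 3], [0, 1, -1], [1, 0, -2]] has det V = -1, so V^{-1} = adj(V)/det V = [[2, 0, 3], [1, 1, 1], [1, 0, 1]].
Modal coordinates z(0) = V^{-1} x(0): 2·1 + 0·(-2) + 3·2 = 8; 1·1 + 1·(-2) + 1·2 = 1; 1·1 + 0·(-2) + 1·2 = 3; so z(0) = [8, 1, 3]^T.
x_3(t) = Σ_i (v_i)_3 · z_i(0) · e^{λ_i t} (row 3 of V times the modal terms).
x_3(1.5) = 1·8·e^{-4·1.5} + 0·1·e^{-3·1.5} + (-2)·3·e^{-1·1.5} = 8·0.00247875 + 0·0.01110900 + (-6)·0.22313016 = -1.3190.

-1.3190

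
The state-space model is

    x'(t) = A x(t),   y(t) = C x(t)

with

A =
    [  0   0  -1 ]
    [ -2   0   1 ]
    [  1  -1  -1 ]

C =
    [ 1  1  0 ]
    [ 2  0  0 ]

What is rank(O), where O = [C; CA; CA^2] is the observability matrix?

3

CA = [[-2, 0, 0], [0, 0, -2]]
CA^2 = [[0, 0, 2], [-2, 2, 2]]
Observability matrix O = [C; CA; CA^2] = [[1, 1, 0], [2, 0, 0], [-2, 0, 0], [0, 0, -2], [0, 0, 2], [-2, 2, 2]]
Take the 3×3 submatrix of O formed by rows 1, 2, 4: [[1, 1, 0], [2, 0, 0], [0, 0, -2]]. Its determinant is 1·(0·(-2) - 0·0) - 1·(2·(-2) - 0·0) + 0·(2·0 - 0·0) = 1·0 - 1·(-4) + 0·0 = 4 ≠ 0.
So rank(O) ≥ 3; since O has 3 columns, rank(O) = 3.
rank(O) = 3 = n, so the pair (A, C) is completely observable.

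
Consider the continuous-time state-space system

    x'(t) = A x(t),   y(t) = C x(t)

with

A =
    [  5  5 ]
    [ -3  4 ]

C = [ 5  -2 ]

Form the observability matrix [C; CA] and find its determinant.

CA = [[31, 17]]
Observability matrix O = [C; CA] = [[5, -2], [31, 17]]
det(O) = 5·17 - (-2)·31 = 85 - (-62) = 147
Since det(O) ≠ 0, rank(O) = 2 and the system is completely observable.

147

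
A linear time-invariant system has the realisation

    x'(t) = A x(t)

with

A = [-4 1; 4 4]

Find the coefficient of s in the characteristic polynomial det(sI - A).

0

For a 2×2 matrix, det(sI - A) = s^2 - (tr A)s + det A.
tr A = 0, det A = -20.
So p(s) = s^2 - 20.
The coefficient of s is 0.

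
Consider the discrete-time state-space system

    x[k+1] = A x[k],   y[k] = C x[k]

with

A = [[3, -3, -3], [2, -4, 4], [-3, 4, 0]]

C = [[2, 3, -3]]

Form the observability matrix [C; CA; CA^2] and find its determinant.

CA = [[21, -30, 6]]
CA^2 = [[-15, 81, -183]]
Observability matrix O = [C; CA; CA^2] = [[2, 3, -3], [21, -30, 6], [-15, 81, -183]]
Expanding along the first row, det(O) = 2·((-30)·(-183) - 6·81) - 3·(21·(-183) - 6·(-15)) + (-3)·(21·81 - (-30)·(-15)) = 2·5004 - 3·(-3753) + (-3)·1251 = 17514
Since det(O) ≠ 0, rank(O) = 3 and the system is completely observable.

17514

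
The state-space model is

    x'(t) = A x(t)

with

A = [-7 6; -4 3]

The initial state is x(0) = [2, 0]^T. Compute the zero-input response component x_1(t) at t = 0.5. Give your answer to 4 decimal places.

-1.0873

det(sI - A) = s^2 - (tr A)s + det A, with tr A = (-7) + 3 = -4 and det A = (-7)·3 - 6·(-4) = -21 - (-24) = 3.
So p(s) = det(sI - A) = s^2 + 4s + 3.
Factor s^2 + 4s + 3: two numbers with sum -4 and product 3 are -1 and -3, so s^2 + 4s + 3 = (s + 1)(s + 3).
Hence p(s) = (s + 1) (s + 3), with roots -3, -1.
The eigenvalues -3, -1 are distinct and real, so A is diagonalisable and x(t) = e^{At} x(0) = V diag(e^{λ_i t}) V^{-1} x(0), where the columns of V are the eigenvectors.
λ = -3: A - (-3)I = [[-4, 6], [-4, 6]]. Row 1 gives (-4)·v1 + 6·v2 = 0, so take v_1 = [3, 2]^T.
λ = -1: A - (-1)I = [[-6, 6], [-4, 4]]. Row 1 gives (-6)·v1 + 6·v2 = 0, so take v_2 = [1, 1]^T.
V = [v_1 v_2] = [[3, 1], [2, 1]] has det V = 1, so V^{-1} = adj(V)/det V = [[1, -1], [-2, 3]].
Modal coordinates z(0) = V^{-1} x(0): 1·2 + (-1)·0 = 2; (-2)·2 + 3·0 = -4; so z(0) = [2, -4]^T.
x_1(t) = Σ_i (v_i)_1 · z_i(0) · e^{λ_i t} (row 1 of V times the modal terms).
x_1(0.5) = 3·2·e^{-3·0.5} + 1·(-4)·e^{-1·0.5} = 6·0.223130 + (-4)·0.606531 = -1.0873.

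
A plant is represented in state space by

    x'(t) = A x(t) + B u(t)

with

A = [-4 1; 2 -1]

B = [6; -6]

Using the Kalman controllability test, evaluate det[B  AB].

AB = [[-30], [18]]
Controllability matrix C = [B  AB] = [[6, -30], [-6, 18]]
det(C) = 6·18 - (-30)·(-6) = 108 - 180 = -72
Since det(C) ≠ 0, rank(C) = 2 and the system is completely controllable.

-72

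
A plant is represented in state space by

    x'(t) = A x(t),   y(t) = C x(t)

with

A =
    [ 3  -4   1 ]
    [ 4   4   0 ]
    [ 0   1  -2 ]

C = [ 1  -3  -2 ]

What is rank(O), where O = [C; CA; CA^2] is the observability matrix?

3

CA = [[-9, -18, 5]]
CA^2 = [[-99, -31, -19]]
Observability matrix O = [C; CA; CA^2] = [[1, -3, -2], [-9, -18, 5], [-99, -31, -19]]
det(O) = 1·((-18)·(-19) - 5·(-31)) - (-3)·((-9)·(-19) - 5·(-99)) + (-2)·((-9)·(-31) - (-18)·(-99)) = 1·497 - (-3)·666 + (-2)·(-1503) = 5501 ≠ 0, so rank(O) = 3.
rank(O) = 3 = n, so the pair (A, C) is completely observable.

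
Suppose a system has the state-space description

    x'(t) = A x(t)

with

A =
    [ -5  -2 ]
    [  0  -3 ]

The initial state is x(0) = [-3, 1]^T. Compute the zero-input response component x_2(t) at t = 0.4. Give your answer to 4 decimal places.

0.3012

det(sI - A) = s^2 - (tr A)s + det A, with tr A = (-5) + (-3) = -8 and det A = (-5)·(-3) - (-2)·0 = 15 - 0 = 15.
So p(s) = det(sI - A) = s^2 + 8s + 15.
Factor s^2 + 8s + 15: two numbers with sum -8 and product 15 are -3 and -5, so s^2 + 8s + 15 = (s + 3)(s + 5).
Hence p(s) = (s + 3) (s + 5), with roots -5, -3.
The eigenvalues -5, -3 are distinct and real, so A is diagonalisable and x(t) = e^{At} x(0) = V diag(e^{λ_i t}) V^{-1} x(0), where the columns of V are the eigenvectors.
λ = -5: A - (-5)I = [[0, -2], [0, 2]]. Row 1 gives 0·v1 + (-2)·v2 = 0, so take v_1 = [-1, 0]^T.
λ = -3: A - (-3)I = [[-2, -2], [0, 0]]. Row 1 gives (-2)·v1 + (-2)·v2 = 0, so take v_2 = [-1, 1]^T.
V = [v_1 v_2] = [[-1, -1], [0, 1]] has det V = -1, so V^{-1} = adj(V)/det V = [[-1, -1], [0, 1]].
Modal coordinates z(0) = V^{-1} x(0): (-1)·(-3) + (-1)·1 = 2; 0·(-3) + 1·1 = 1; so z(0) = [2, 1]^T.
x_2(t) = Σ_i (v_i)_2 · z_i(0) · e^{λ_i t} (row 2 of V times the modal terms).
x_2(0.4) = 0·2·e^{-5·0.4} + 1·1·e^{-3·0.4} = 0·0.135335 + 1·0.301194 = 0.3012.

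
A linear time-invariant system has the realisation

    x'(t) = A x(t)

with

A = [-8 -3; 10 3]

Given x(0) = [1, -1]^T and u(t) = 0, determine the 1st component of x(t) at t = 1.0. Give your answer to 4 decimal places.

det(sI - A) = s^2 - (tr A)s + det A, with tr A = (-8) + 3 = -5 and det A = (-8)·3 - (-3)·10 = -24 - (-30) = 6.
So p(s) = det(sI - A) = s^2 + 5s + 6.
Factor s^2 + 5s + 6: two numbers with sum -5 and product 6 are -2 and -3, so s^2 + 5s + 6 = (s + 2)(s + 3).
Hence p(s) = (s + 2) (s + 3), with roots -3, -2.
The eigenvalues -3, -2 are distinct and real, so A is diagonalisable and x(t) = e^{At} x(0) = V diag(e^{λ_i t}) V^{-1} x(0), where the columns of V are the eigenvectors.
λ = -3: A - (-3)I = [[-5, -3], [10, 6]]. Row 1 gives (-5)·v1 + (-3)·v2 = 0, so take v_1 = [3, -5]^T.
λ = -2: A - (-2)I = [[-6, -3], [10, 5]]. Row 1 gives (-6)·v1 + (-3)·v2 = 0, so take v_2 = [-1, 2]^T.
V = [v_1 v_2] = [[3, -1], [-5, 2]] has det V = 1, so V^{-1} = adj(V)/det V = [[2, 1], [5, 3]].
Modal coordinates z(0) = V^{-1} x(0): 2·1 + 1·(-1) = 1; 5·1 + 3·(-1) = 2; so z(0) = [1, 2]^T.
x_1(t) = Σ_i (v_i)_1 · z_i(0) · e^{λ_i t} (row 1 of V times the modal terms).
x_1(1.0) = 3·1·e^{-3·1.0} + (-1)·2·e^{-2·1.0} = 3·0.049787 + (-2)·0.135335 = -0.1213.

-0.1213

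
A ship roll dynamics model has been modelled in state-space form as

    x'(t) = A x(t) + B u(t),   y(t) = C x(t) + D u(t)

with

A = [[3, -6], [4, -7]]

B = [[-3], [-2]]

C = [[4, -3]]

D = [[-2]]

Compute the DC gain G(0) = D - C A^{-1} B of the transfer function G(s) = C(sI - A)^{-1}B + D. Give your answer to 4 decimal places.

-8.0000

G(0) = C(-A)^{-1}B + D = -C A^{-1} B + D.
det A = 3, so A^{-1} = (1/3)·adj(A) = [[-7/3, 2], [-4/3, 1]]
A^{-1} B = [3, 2]^T
C A^{-1} B = 6
G(0) = D - C A^{-1} B = -2 - (6) = -8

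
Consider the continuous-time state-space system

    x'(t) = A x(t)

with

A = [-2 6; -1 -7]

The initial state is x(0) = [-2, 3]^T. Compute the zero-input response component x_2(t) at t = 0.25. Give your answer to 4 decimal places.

0.5340

det(sI - A) = s^2 - (tr A)s + det A, with tr A = (-2) + (-7) = -9 and det A = (-2)·(-7) - 6·(-1) = 14 - (-6) = 20.
So p(s) = det(sI - A) = s^2 + 9s + 20.
Factor s^2 + 9s + 20: two numbers with sum -9 and product 20 are -4 and -5, so s^2 + 9s + 20 = (s + 4)(s + 5).
Hence p(s) = (s + 4) (s + 5), with roots -5, -4.
The eigenvalues -5, -4 are distinct and real, so A is diagonalisable and x(t) = e^{At} x(0) = V diag(e^{λ_i t}) V^{-1} x(0), where the columns of V are the eigenvectors.
λ = -5: A - (-5)I = [[3, 6], [-1, -2]]. Row 1 gives 3·v1 + 6·v2 = 0, so take v_1 = [-2, 1]^T.
λ = -4: A - (-4)I = [[2, 6], [-1, -3]]. Row 1 gives 2·v1 + 6·v2 = 0, so take v_2 = [-3, 1]^T.
V = [v_1 v_2] = [[-2, -3], [1, 1]] has det V = 1, so V^{-1} = adj(V)/det V = [[1, 3], [-1, -2]].
Modal coordinates z(0) = V^{-1} x(0): 1·(-2) + 3·3 = 7; (-1)·(-2) + (-2)·3 = -4; so z(0) = [7, -4]^T.
x_2(t) = Σ_i (v_i)_2 · z_i(0) · e^{λ_i t} (row 2 of V times the modal terms).
x_2(0.25) = 1·7·e^{-5·0.25} + 1·(-4)·e^{-4·0.25} = 7·0.286505 + (-4)·0.367879 = 0.5340.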